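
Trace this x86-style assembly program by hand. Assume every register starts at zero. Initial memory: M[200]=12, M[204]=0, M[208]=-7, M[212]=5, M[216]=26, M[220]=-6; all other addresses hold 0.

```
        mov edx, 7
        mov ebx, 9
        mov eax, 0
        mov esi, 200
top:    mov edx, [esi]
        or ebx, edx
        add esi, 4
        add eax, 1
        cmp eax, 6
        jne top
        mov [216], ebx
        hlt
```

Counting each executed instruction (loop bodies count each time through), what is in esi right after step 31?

mov edx, 7 → edx=7
mov ebx, 9 → ebx=9
mov eax, 0 → eax=0
mov esi, 200 → esi=200
mov edx, [esi] → edx=M[200]=12
or ebx, edx → ebx=9|12=13
add esi, 4 → esi=200+4=204
add eax, 1 → eax=0+1=1
cmp eax, 6  (cmp 1,6)
jne top: taken
mov edx, [esi] → edx=M[204]=0
or ebx, edx → ebx=13|0=13
add esi, 4 → esi=204+4=208
add eax, 1 → eax=1+1=2
cmp eax, 6  (cmp 2,6)
jne top: taken
mov edx, [esi] → edx=M[208]=-7
or ebx, edx → ebx=13|(-7)=-3
add esi, 4 → esi=208+4=212
add eax, 1 → eax=2+1=3
cmp eax, 6  (cmp 3,6)
jne top: taken
mov edx, [esi] → edx=M[212]=5
or ebx, edx → ebx=(-3)|5=-3
add esi, 4 → esi=212+4=216
add eax, 1 → eax=3+1=4
cmp eax, 6  (cmp 4,6)
jne top: taken
mov edx, [esi] → edx=M[216]=26
or ebx, edx → ebx=(-3)|26=-1
add esi, 4 → esi=216+4=220
After step 31: esi = 220.

220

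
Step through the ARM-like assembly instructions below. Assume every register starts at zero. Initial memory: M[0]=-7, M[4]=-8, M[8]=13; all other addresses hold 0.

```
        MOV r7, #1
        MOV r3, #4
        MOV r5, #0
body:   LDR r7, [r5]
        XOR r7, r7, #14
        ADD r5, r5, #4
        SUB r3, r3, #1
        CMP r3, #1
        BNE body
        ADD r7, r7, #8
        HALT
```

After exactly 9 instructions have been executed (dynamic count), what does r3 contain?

after MOV r7, #1: r7=1
after MOV r3, #4: r3=4
after MOV r5, #0: r5=0
after LDR r7, [r5]: r7=M[0]=-7
after XOR r7, r7, #14: r7=(-7)^14=-9
after ADD r5, r5, #4: r5=0+4=4
after SUB r3, r3, #1: r3=4-1=3
CMP r3, #1  (cmp 3,1)
BNE body: taken
After step 9: r3 = 3.

3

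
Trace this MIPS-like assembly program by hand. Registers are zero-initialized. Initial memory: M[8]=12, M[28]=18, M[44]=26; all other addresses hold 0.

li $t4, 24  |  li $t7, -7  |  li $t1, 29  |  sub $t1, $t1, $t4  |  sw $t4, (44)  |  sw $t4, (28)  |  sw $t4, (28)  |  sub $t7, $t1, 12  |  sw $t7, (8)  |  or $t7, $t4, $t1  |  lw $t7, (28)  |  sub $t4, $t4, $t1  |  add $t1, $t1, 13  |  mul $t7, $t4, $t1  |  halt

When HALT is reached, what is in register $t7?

342

after li $t4, 24: $t4=24
after li $t7, -7: $t7=-7
after li $t1, 29: $t1=29
after sub $t1, $t1, $t4: $t1=29-24=5
sw $t4, (44) → M[44]=24
sw $t4, (28) → M[28]=24
sw $t4, (28) → M[28]=24
after sub $t7, $t1, 12: $t7=5-12=-7
sw $t7, (8) → M[8]=-7
after or $t7, $t4, $t1: $t7=24|5=29
after lw $t7, (28): $t7=M[28]=24
after sub $t4, $t4, $t1: $t4=24-5=19
after add $t1, $t1, 13: $t1=5+13=18
after mul $t7, $t4, $t1: $t7=19*18=342
halt.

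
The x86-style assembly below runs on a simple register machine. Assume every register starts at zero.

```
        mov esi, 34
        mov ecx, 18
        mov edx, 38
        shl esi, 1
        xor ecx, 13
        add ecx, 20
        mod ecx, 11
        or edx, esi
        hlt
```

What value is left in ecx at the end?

mov esi, 34 → esi=34
mov ecx, 18 → ecx=18
mov edx, 38 → edx=38
shl esi, 1 → esi=34<<1=68
xor ecx, 13 → ecx=18^13=31
add ecx, 20 → ecx=31+20=51
mod ecx, 11 → ecx=51%11=7
or edx, esi → edx=38|68=102
halt.

7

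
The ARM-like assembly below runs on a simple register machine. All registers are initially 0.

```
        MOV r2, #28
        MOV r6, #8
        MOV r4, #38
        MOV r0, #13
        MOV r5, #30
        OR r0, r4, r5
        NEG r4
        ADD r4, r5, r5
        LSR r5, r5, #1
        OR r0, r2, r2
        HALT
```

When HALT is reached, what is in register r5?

r2=28
r6=8
r4=38
r0=13
r5=30
r0=38|30=62
r4=-(38)=-38
r4=30+30=60
r5=30>>1=15
r0=28|28=28
halt.

15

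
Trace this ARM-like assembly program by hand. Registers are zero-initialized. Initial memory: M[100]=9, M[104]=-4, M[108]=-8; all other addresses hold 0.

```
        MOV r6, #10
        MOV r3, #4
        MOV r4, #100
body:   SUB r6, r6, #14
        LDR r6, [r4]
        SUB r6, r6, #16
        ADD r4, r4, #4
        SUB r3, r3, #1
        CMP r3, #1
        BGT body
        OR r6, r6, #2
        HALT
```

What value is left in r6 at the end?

MOV r6, #10 → r6=10
MOV r3, #4 → r3=4
MOV r4, #100 → r4=100
SUB r6, r6, #14 → r6=10-14=-4
LDR r6, [r4] → r6=M[100]=9
SUB r6, r6, #16 → r6=9-16=-7
ADD r4, r4, #4 → r4=100+4=104
SUB r3, r3, #1 → r3=4-1=3
CMP r3, #1  (cmp 3,1)
BGT body: taken
SUB r6, r6, #14 → r6=(-7)-14=-21
LDR r6, [r4] → r6=M[104]=-4
SUB r6, r6, #16 → r6=(-4)-16=-20
ADD r4, r4, #4 → r4=104+4=108
SUB r3, r3, #1 → r3=3-1=2
CMP r3, #1  (cmp 2,1)
BGT body: taken
SUB r6, r6, #14 → r6=(-20)-14=-34
LDR r6, [r4] → r6=M[108]=-8
SUB r6, r6, #16 → r6=(-8)-16=-24
ADD r4, r4, #4 → r4=108+4=112
SUB r3, r3, #1 → r3=2-1=1
CMP r3, #1  (cmp 1,1)
BGT body: not taken
OR r6, r6, #2 → r6=(-24)|2=-22
halt.

-22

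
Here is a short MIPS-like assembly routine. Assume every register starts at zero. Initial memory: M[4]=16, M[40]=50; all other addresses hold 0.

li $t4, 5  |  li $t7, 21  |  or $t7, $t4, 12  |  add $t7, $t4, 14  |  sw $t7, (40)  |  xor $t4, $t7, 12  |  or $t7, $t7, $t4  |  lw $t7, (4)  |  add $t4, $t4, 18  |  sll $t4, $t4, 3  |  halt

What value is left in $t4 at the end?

li $t4, 5 → $t4=5
li $t7, 21 → $t7=21
or $t7, $t4, 12 → $t7=5|12=13
add $t7, $t4, 14 → $t7=5+14=19
sw $t7, (40) → M[40]=19
xor $t4, $t7, 12 → $t4=19^12=31
or $t7, $t7, $t4 → $t7=19|31=31
lw $t7, (4) → $t7=M[4]=16
add $t4, $t4, 18 → $t4=31+18=49
sll $t4, $t4, 3 → $t4=49<<3=392
halt.

392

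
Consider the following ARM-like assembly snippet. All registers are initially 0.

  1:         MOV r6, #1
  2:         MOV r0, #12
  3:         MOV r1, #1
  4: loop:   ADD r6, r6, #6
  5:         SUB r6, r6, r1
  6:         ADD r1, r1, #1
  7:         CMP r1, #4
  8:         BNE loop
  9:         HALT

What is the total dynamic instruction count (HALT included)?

r6=1
r0=12
r1=1
r6=1+6=7
r6=7-1=6
r1=1+1=2
CMP r1, #4  (cmp 2,4)
BNE loop: taken
r6=6+6=12
r6=12-2=10
r1=2+1=3
CMP r1, #4  (cmp 3,4)
BNE loop: taken
r6=10+6=16
r6=16-3=13
r1=3+1=4
CMP r1, #4  (cmp 4,4)
BNE loop: not taken
halt.
Total executed instructions: 19.

19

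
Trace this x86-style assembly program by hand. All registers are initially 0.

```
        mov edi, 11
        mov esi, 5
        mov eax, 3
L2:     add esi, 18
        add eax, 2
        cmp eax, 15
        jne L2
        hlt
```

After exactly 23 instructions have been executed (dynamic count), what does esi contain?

edi=11
esi=5
eax=3
esi=5+18=23
eax=3+2=5
cmp eax, 15  (cmp 5,15)
jne L2: taken
esi=23+18=41
eax=5+2=7
cmp eax, 15  (cmp 7,15)
jne L2: taken
esi=41+18=59
eax=7+2=9
cmp eax, 15  (cmp 9,15)
jne L2: taken
esi=59+18=77
eax=9+2=11
cmp eax, 15  (cmp 11,15)
jne L2: taken
esi=77+18=95
eax=11+2=13
cmp eax, 15  (cmp 13,15)
jne L2: taken
After step 23: esi = 95.

95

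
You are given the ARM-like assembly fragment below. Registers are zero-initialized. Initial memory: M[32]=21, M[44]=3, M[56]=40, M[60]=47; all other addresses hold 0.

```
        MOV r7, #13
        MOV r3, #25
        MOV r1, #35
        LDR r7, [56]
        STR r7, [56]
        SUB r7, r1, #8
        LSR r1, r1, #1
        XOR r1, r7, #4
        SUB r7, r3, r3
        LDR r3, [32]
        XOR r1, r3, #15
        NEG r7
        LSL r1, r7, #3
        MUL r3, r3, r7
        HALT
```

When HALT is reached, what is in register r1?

0

after MOV r7, #13: r7=13
after MOV r3, #25: r3=25
after MOV r1, #35: r1=35
after LDR r7, [56]: r7=M[56]=40
STR r7, [56] → M[56]=40
after SUB r7, r1, #8: r7=35-8=27
after LSR r1, r1, #1: r1=35>>1=17
after XOR r1, r7, #4: r1=27^4=31
after SUB r7, r3, r3: r7=25-25=0
after LDR r3, [32]: r3=M[32]=21
after XOR r1, r3, #15: r1=21^15=26
after NEG r7: r7=-(0)=0
after LSL r1, r7, #3: r1=0<<3=0
after MUL r3, r3, r7: r3=21*0=0
halt.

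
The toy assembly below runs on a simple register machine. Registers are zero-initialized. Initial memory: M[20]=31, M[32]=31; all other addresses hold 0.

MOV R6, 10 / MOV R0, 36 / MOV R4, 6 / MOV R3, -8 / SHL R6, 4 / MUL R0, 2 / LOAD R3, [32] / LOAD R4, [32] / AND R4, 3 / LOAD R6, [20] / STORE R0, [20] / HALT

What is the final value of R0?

72

MOV R6, 10 → R6=10
MOV R0, 36 → R0=36
MOV R4, 6 → R4=6
MOV R3, -8 → R3=-8
SHL R6, 4 → R6=10<<4=160
MUL R0, 2 → R0=36*2=72
LOAD R3, [32] → R3=M[32]=31
LOAD R4, [32] → R4=M[32]=31
AND R4, 3 → R4=31&3=3
LOAD R6, [20] → R6=M[20]=31
STORE R0, [20] → M[20]=72
halt.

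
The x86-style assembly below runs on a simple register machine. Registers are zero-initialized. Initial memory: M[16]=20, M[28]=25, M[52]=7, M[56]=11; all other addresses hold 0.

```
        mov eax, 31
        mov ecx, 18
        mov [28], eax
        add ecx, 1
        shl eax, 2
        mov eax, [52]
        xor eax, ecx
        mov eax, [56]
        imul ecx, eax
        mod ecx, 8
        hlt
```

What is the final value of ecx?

1

after mov eax, 31: eax=31
after mov ecx, 18: ecx=18
mov [28], eax → M[28]=31
after add ecx, 1: ecx=18+1=19
after shl eax, 2: eax=31<<2=124
after mov eax, [52]: eax=M[52]=7
after xor eax, ecx: eax=7^19=20
after mov eax, [56]: eax=M[56]=11
after imul ecx, eax: ecx=19*11=209
after mod ecx, 8: ecx=209%8=1
halt.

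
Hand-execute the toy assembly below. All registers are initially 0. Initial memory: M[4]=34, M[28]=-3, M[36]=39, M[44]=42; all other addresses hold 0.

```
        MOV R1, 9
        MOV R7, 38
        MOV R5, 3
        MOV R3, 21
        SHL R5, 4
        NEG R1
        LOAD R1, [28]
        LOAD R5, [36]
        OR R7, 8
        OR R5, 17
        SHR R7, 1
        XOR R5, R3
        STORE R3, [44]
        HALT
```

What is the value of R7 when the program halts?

23

MOV R1, 9 → R1=9
MOV R7, 38 → R7=38
MOV R5, 3 → R5=3
MOV R3, 21 → R3=21
SHL R5, 4 → R5=3<<4=48
NEG R1 → R1=-(9)=-9
LOAD R1, [28] → R1=M[28]=-3
LOAD R5, [36] → R5=M[36]=39
OR R7, 8 → R7=38|8=46
OR R5, 17 → R5=39|17=55
SHR R7, 1 → R7=46>>1=23
XOR R5, R3 → R5=55^21=34
STORE R3, [44] → M[44]=21
halt.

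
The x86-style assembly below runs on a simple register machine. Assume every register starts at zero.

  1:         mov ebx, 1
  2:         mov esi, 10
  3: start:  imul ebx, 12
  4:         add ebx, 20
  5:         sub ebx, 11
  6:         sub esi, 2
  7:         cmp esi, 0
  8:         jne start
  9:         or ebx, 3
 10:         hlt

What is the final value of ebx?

after mov ebx, 1: ebx=1
after mov esi, 10: esi=10
after imul ebx, 12: ebx=1*12=12
after add ebx, 20: ebx=12+20=32
after sub ebx, 11: ebx=32-11=21
after sub esi, 2: esi=10-2=8
cmp esi, 0  (cmp 8,0)
jne start: taken
after imul ebx, 12: ebx=21*12=252
after add ebx, 20: ebx=252+20=272
after sub ebx, 11: ebx=272-11=261
after sub esi, 2: esi=8-2=6
cmp esi, 0  (cmp 6,0)
jne start: taken
after imul ebx, 12: ebx=261*12=3132
after add ebx, 20: ebx=3132+20=3152
after sub ebx, 11: ebx=3152-11=3141
after sub esi, 2: esi=6-2=4
cmp esi, 0  (cmp 4,0)
jne start: taken
after imul ebx, 12: ebx=3141*12=37692
after add ebx, 20: ebx=37692+20=37712
after sub ebx, 11: ebx=37712-11=37701
after sub esi, 2: esi=4-2=2
cmp esi, 0  (cmp 2,0)
jne start: taken
after imul ebx, 12: ebx=37701*12=452412
after add ebx, 20: ebx=452412+20=452432
after sub ebx, 11: ebx=452432-11=452421
after sub esi, 2: esi=2-2=0
cmp esi, 0  (cmp 0,0)
jne start: not taken
after or ebx, 3: ebx=452421|3=452423
halt.

452423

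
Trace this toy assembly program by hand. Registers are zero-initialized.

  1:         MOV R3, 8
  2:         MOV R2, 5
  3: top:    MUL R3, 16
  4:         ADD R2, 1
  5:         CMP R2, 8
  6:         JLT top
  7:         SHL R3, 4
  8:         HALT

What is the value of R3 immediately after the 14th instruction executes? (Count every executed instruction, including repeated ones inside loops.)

R3=8
R2=5
R3=8*16=128
R2=5+1=6
CMP R2, 8  (cmp 6,8)
JLT top: taken
R3=128*16=2048
R2=6+1=7
CMP R2, 8  (cmp 7,8)
JLT top: taken
R3=2048*16=32768
R2=7+1=8
CMP R2, 8  (cmp 8,8)
JLT top: not taken
After step 14: R3 = 32768.

32768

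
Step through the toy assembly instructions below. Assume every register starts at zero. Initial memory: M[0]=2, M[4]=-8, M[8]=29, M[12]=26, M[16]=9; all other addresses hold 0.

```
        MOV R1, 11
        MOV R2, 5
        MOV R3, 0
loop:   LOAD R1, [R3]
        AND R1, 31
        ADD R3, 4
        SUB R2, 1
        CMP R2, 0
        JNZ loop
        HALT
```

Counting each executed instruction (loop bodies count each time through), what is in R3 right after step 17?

R1=11
R2=5
R3=0
R1=M[0]=2
R1=2&31=2
R3=0+4=4
R2=5-1=4
CMP R2, 0  (cmp 4,0)
JNZ loop: taken
R1=M[4]=-8
R1=(-8)&31=24
R3=4+4=8
R2=4-1=3
CMP R2, 0  (cmp 3,0)
JNZ loop: taken
R1=M[8]=29
R1=29&31=29
After step 17: R3 = 8.

8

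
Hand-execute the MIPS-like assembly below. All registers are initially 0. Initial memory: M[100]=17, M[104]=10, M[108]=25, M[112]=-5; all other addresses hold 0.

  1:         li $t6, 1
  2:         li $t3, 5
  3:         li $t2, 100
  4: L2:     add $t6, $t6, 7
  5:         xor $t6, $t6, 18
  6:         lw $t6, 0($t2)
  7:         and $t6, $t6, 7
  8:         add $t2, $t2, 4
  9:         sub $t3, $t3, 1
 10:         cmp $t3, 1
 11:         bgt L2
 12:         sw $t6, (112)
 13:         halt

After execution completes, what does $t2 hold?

116

after li $t6, 1: $t6=1
after li $t3, 5: $t3=5
after li $t2, 100: $t2=100
after add $t6, $t6, 7: $t6=1+7=8
after xor $t6, $t6, 18: $t6=8^18=26
after lw $t6, 0($t2): $t6=M[100]=17
after and $t6, $t6, 7: $t6=17&7=1
after add $t2, $t2, 4: $t2=100+4=104
after sub $t3, $t3, 1: $t3=5-1=4
cmp $t3, 1  (cmp 4,1)
bgt L2: taken
after add $t6, $t6, 7: $t6=1+7=8
after xor $t6, $t6, 18: $t6=8^18=26
after lw $t6, 0($t2): $t6=M[104]=10
after and $t6, $t6, 7: $t6=10&7=2
after add $t2, $t2, 4: $t2=104+4=108
after sub $t3, $t3, 1: $t3=4-1=3
cmp $t3, 1  (cmp 3,1)
bgt L2: taken
after add $t6, $t6, 7: $t6=2+7=9
after xor $t6, $t6, 18: $t6=9^18=27
after lw $t6, 0($t2): $t6=M[108]=25
after and $t6, $t6, 7: $t6=25&7=1
after add $t2, $t2, 4: $t2=108+4=112
after sub $t3, $t3, 1: $t3=3-1=2
cmp $t3, 1  (cmp 2,1)
bgt L2: taken
after add $t6, $t6, 7: $t6=1+7=8
after xor $t6, $t6, 18: $t6=8^18=26
after lw $t6, 0($t2): $t6=M[112]=-5
after and $t6, $t6, 7: $t6=(-5)&7=3
after add $t2, $t2, 4: $t2=112+4=116
after sub $t3, $t3, 1: $t3=2-1=1
cmp $t3, 1  (cmp 1,1)
bgt L2: not taken
sw $t6, (112) → M[112]=3
halt.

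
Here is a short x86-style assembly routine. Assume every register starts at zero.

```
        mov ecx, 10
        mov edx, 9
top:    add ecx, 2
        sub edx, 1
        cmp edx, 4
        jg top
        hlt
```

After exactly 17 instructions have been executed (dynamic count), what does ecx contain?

18

after mov ecx, 10: ecx=10
after mov edx, 9: edx=9
after add ecx, 2: ecx=10+2=12
after sub edx, 1: edx=9-1=8
cmp edx, 4  (cmp 8,4)
jg top: taken
after add ecx, 2: ecx=12+2=14
after sub edx, 1: edx=8-1=7
cmp edx, 4  (cmp 7,4)
jg top: taken
after add ecx, 2: ecx=14+2=16
after sub edx, 1: edx=7-1=6
cmp edx, 4  (cmp 6,4)
jg top: taken
after add ecx, 2: ecx=16+2=18
after sub edx, 1: edx=6-1=5
cmp edx, 4  (cmp 5,4)
After step 17: ecx = 18.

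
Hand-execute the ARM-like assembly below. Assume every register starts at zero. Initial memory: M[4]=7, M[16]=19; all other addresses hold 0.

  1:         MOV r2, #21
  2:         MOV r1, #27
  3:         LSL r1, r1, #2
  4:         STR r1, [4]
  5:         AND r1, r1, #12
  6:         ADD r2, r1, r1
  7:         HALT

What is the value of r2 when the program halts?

MOV r2, #21 → r2=21
MOV r1, #27 → r1=27
LSL r1, r1, #2 → r1=27<<2=108
STR r1, [4] → M[4]=108
AND r1, r1, #12 → r1=108&12=12
ADD r2, r1, r1 → r2=12+12=24
halt.

24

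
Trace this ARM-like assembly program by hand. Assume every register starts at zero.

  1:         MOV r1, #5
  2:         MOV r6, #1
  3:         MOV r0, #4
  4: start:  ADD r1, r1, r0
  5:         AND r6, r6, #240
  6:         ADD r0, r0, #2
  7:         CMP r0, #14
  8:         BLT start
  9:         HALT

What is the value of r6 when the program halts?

MOV r1, #5 → r1=5
MOV r6, #1 → r6=1
MOV r0, #4 → r0=4
ADD r1, r1, r0 → r1=5+4=9
AND r6, r6, #240 → r6=1&240=0
ADD r0, r0, #2 → r0=4+2=6
CMP r0, #14  (cmp 6,14)
BLT start: taken
ADD r1, r1, r0 → r1=9+6=15
AND r6, r6, #240 → r6=0&240=0
ADD r0, r0, #2 → r0=6+2=8
CMP r0, #14  (cmp 8,14)
BLT start: taken
ADD r1, r1, r0 → r1=15+8=23
AND r6, r6, #240 → r6=0&240=0
ADD r0, r0, #2 → r0=8+2=10
CMP r0, #14  (cmp 10,14)
BLT start: taken
ADD r1, r1, r0 → r1=23+10=33
AND r6, r6, #240 → r6=0&240=0
ADD r0, r0, #2 → r0=10+2=12
CMP r0, #14  (cmp 12,14)
BLT start: taken
ADD r1, r1, r0 → r1=33+12=45
AND r6, r6, #240 → r6=0&240=0
ADD r0, r0, #2 → r0=12+2=14
CMP r0, #14  (cmp 14,14)
BLT start: not taken
halt.

0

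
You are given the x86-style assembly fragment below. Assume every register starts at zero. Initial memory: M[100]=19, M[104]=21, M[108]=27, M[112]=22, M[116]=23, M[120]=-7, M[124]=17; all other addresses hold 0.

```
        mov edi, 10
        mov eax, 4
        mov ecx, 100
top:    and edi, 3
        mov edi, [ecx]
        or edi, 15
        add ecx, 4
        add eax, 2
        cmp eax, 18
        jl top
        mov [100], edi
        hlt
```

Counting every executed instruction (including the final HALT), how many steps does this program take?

mov edi, 10 → edi=10
mov eax, 4 → eax=4
mov ecx, 100 → ecx=100
and edi, 3 → edi=10&3=2
mov edi, [ecx] → edi=M[100]=19
or edi, 15 → edi=19|15=31
add ecx, 4 → ecx=100+4=104
add eax, 2 → eax=4+2=6
cmp eax, 18  (cmp 6,18)
jl top: taken
and edi, 3 → edi=31&3=3
mov edi, [ecx] → edi=M[104]=21
or edi, 15 → edi=21|15=31
add ecx, 4 → ecx=104+4=108
add eax, 2 → eax=6+2=8
cmp eax, 18  (cmp 8,18)
jl top: taken
and edi, 3 → edi=31&3=3
mov edi, [ecx] → edi=M[108]=27
or edi, 15 → edi=27|15=31
add ecx, 4 → ecx=108+4=112
add eax, 2 → eax=8+2=10
cmp eax, 18  (cmp 10,18)
jl top: taken
and edi, 3 → edi=31&3=3
mov edi, [ecx] → edi=M[112]=22
or edi, 15 → edi=22|15=31
add ecx, 4 → ecx=112+4=116
add eax, 2 → eax=10+2=12
cmp eax, 18  (cmp 12,18)
jl top: taken
and edi, 3 → edi=31&3=3
mov edi, [ecx] → edi=M[116]=23
or edi, 15 → edi=23|15=31
add ecx, 4 → ecx=116+4=120
add eax, 2 → eax=12+2=14
cmp eax, 18  (cmp 14,18)
jl top: taken
and edi, 3 → edi=31&3=3
mov edi, [ecx] → edi=M[120]=-7
or edi, 15 → edi=(-7)|15=-1
add ecx, 4 → ecx=120+4=124
add eax, 2 → eax=14+2=16
cmp eax, 18  (cmp 16,18)
jl top: taken
and edi, 3 → edi=(-1)&3=3
mov edi, [ecx] → edi=M[124]=17
or edi, 15 → edi=17|15=31
add ecx, 4 → ecx=124+4=128
add eax, 2 → eax=16+2=18
cmp eax, 18  (cmp 18,18)
jl top: not taken
mov [100], edi → M[100]=31
halt.
Total executed instructions: 54.

54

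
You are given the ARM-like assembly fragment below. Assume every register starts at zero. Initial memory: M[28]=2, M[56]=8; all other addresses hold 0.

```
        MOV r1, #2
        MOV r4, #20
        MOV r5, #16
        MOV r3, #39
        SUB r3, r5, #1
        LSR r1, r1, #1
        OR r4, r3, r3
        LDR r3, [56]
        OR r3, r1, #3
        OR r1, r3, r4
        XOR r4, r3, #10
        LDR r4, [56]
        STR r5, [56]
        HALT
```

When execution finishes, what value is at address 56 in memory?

16

r1=2
r4=20
r5=16
r3=39
r3=16-1=15
r1=2>>1=1
r4=15|15=15
r3=M[56]=8
r3=1|3=3
r1=3|15=15
r4=3^10=9
r4=M[56]=8
STR r5, [56] → M[56]=16
halt.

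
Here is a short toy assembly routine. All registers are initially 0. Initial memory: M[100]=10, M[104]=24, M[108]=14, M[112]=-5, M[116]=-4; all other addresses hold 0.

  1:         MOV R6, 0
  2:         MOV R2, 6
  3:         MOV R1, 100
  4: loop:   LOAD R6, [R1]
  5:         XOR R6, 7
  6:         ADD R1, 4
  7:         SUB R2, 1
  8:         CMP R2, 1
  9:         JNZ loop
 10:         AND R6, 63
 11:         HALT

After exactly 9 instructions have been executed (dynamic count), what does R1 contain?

R6=0
R2=6
R1=100
R6=M[100]=10
R6=10^7=13
R1=100+4=104
R2=6-1=5
CMP R2, 1  (cmp 5,1)
JNZ loop: taken
After step 9: R1 = 104.

104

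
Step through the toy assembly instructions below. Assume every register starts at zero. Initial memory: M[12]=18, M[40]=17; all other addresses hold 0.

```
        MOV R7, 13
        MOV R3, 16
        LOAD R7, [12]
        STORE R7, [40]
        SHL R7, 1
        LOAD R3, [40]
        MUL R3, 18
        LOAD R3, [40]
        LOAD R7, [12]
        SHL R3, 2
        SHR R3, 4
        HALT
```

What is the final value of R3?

4

after MOV R7, 13: R7=13
after MOV R3, 16: R3=16
after LOAD R7, [12]: R7=M[12]=18
STORE R7, [40] → M[40]=18
after SHL R7, 1: R7=18<<1=36
after LOAD R3, [40]: R3=M[40]=18
after MUL R3, 18: R3=18*18=324
after LOAD R3, [40]: R3=M[40]=18
after LOAD R7, [12]: R7=M[12]=18
after SHL R3, 2: R3=18<<2=72
after SHR R3, 4: R3=72>>4=4
halt.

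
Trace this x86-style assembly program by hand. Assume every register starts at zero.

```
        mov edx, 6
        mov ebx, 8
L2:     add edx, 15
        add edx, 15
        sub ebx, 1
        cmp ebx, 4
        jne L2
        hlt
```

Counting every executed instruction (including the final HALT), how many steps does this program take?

23

mov edx, 6 → edx=6
mov ebx, 8 → ebx=8
add edx, 15 → edx=6+15=21
add edx, 15 → edx=21+15=36
sub ebx, 1 → ebx=8-1=7
cmp ebx, 4  (cmp 7,4)
jne L2: taken
add edx, 15 → edx=36+15=51
add edx, 15 → edx=51+15=66
sub ebx, 1 → ebx=7-1=6
cmp ebx, 4  (cmp 6,4)
jne L2: taken
add edx, 15 → edx=66+15=81
add edx, 15 → edx=81+15=96
sub ebx, 1 → ebx=6-1=5
cmp ebx, 4  (cmp 5,4)
jne L2: taken
add edx, 15 → edx=96+15=111
add edx, 15 → edx=111+15=126
sub ebx, 1 → ebx=5-1=4
cmp ebx, 4  (cmp 4,4)
jne L2: not taken
halt.
Total executed instructions: 23.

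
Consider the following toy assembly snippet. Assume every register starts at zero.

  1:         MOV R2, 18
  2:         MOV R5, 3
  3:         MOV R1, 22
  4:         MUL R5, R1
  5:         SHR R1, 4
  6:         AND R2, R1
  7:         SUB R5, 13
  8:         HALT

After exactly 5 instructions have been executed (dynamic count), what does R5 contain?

MOV R2, 18 → R2=18
MOV R5, 3 → R5=3
MOV R1, 22 → R1=22
MUL R5, R1 → R5=3*22=66
SHR R1, 4 → R1=22>>4=1
After step 5: R5 = 66.

66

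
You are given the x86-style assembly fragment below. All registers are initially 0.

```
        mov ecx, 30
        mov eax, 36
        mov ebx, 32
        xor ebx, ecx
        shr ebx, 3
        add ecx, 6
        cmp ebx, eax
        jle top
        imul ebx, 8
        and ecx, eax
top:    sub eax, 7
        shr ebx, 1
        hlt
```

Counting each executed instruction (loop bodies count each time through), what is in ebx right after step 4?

mov ecx, 30 → ecx=30
mov eax, 36 → eax=36
mov ebx, 32 → ebx=32
xor ebx, ecx → ebx=32^30=62
After step 4: ebx = 62.

62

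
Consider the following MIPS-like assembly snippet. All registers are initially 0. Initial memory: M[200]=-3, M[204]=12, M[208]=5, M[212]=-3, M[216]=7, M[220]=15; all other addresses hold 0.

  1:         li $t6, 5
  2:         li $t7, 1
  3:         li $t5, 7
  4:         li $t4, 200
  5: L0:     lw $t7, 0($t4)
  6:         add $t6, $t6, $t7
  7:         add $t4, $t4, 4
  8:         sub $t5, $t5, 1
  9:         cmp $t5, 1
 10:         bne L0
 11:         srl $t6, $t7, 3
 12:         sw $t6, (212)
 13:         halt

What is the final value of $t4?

224

$t6=5
$t7=1
$t5=7
$t4=200
$t7=M[200]=-3
$t6=5+(-3)=2
$t4=200+4=204
$t5=7-1=6
cmp $t5, 1  (cmp 6,1)
bne L0: taken
$t7=M[204]=12
$t6=2+12=14
$t4=204+4=208
$t5=6-1=5
cmp $t5, 1  (cmp 5,1)
bne L0: taken
$t7=M[208]=5
$t6=14+5=19
$t4=208+4=212
$t5=5-1=4
cmp $t5, 1  (cmp 4,1)
bne L0: taken
$t7=M[212]=-3
$t6=19+(-3)=16
$t4=212+4=216
$t5=4-1=3
cmp $t5, 1  (cmp 3,1)
bne L0: taken
$t7=M[216]=7
$t6=16+7=23
$t4=216+4=220
$t5=3-1=2
cmp $t5, 1  (cmp 2,1)
bne L0: taken
$t7=M[220]=15
$t6=23+15=38
$t4=220+4=224
$t5=2-1=1
cmp $t5, 1  (cmp 1,1)
bne L0: not taken
$t6=15>>3=1
sw $t6, (212) → M[212]=1
halt.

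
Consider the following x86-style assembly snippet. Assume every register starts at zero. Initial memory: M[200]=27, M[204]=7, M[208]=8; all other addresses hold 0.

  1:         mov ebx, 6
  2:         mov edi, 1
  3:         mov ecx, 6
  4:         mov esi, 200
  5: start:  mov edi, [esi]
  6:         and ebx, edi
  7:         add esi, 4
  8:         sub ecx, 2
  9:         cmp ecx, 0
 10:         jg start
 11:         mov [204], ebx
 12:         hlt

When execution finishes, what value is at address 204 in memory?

after mov ebx, 6: ebx=6
after mov edi, 1: edi=1
after mov ecx, 6: ecx=6
after mov esi, 200: esi=200
after mov edi, [esi]: edi=M[200]=27
after and ebx, edi: ebx=6&27=2
after add esi, 4: esi=200+4=204
after sub ecx, 2: ecx=6-2=4
cmp ecx, 0  (cmp 4,0)
jg start: taken
after mov edi, [esi]: edi=M[204]=7
after and ebx, edi: ebx=2&7=2
after add esi, 4: esi=204+4=208
after sub ecx, 2: ecx=4-2=2
cmp ecx, 0  (cmp 2,0)
jg start: taken
after mov edi, [esi]: edi=M[208]=8
after and ebx, edi: ebx=2&8=0
after add esi, 4: esi=208+4=212
after sub ecx, 2: ecx=2-2=0
cmp ecx, 0  (cmp 0,0)
jg start: not taken
mov [204], ebx → M[204]=0
halt.

0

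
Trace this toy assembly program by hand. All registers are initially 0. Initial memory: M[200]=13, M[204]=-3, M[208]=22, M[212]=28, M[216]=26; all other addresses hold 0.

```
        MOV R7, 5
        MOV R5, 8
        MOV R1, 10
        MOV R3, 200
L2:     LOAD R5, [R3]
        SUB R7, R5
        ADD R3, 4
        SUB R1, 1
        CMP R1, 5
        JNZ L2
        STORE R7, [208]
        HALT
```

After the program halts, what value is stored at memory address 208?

after MOV R7, 5: R7=5
after MOV R5, 8: R5=8
after MOV R1, 10: R1=10
after MOV R3, 200: R3=200
after LOAD R5, [R3]: R5=M[200]=13
after SUB R7, R5: R7=5-13=-8
after ADD R3, 4: R3=200+4=204
after SUB R1, 1: R1=10-1=9
CMP R1, 5  (cmp 9,5)
JNZ L2: taken
after LOAD R5, [R3]: R5=M[204]=-3
after SUB R7, R5: R7=(-8)-(-3)=-5
after ADD R3, 4: R3=204+4=208
after SUB R1, 1: R1=9-1=8
CMP R1, 5  (cmp 8,5)
JNZ L2: taken
after LOAD R5, [R3]: R5=M[208]=22
after SUB R7, R5: R7=(-5)-22=-27
after ADD R3, 4: R3=208+4=212
after SUB R1, 1: R1=8-1=7
CMP R1, 5  (cmp 7,5)
JNZ L2: taken
after LOAD R5, [R3]: R5=M[212]=28
after SUB R7, R5: R7=(-27)-28=-55
after ADD R3, 4: R3=212+4=216
after SUB R1, 1: R1=7-1=6
CMP R1, 5  (cmp 6,5)
JNZ L2: taken
after LOAD R5, [R3]: R5=M[216]=26
after SUB R7, R5: R7=(-55)-26=-81
after ADD R3, 4: R3=216+4=220
after SUB R1, 1: R1=6-1=5
CMP R1, 5  (cmp 5,5)
JNZ L2: not taken
STORE R7, [208] → M[208]=-81
halt.

-81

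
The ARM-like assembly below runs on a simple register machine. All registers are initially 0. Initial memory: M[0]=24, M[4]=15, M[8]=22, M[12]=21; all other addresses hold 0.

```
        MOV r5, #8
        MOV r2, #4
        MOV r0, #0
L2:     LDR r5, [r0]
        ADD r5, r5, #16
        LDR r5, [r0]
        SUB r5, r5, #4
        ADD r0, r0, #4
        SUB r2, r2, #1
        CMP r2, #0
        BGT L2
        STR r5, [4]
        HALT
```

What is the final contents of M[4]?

17

MOV r5, #8 → r5=8
MOV r2, #4 → r2=4
MOV r0, #0 → r0=0
LDR r5, [r0] → r5=M[0]=24
ADD r5, r5, #16 → r5=24+16=40
LDR r5, [r0] → r5=M[0]=24
SUB r5, r5, #4 → r5=24-4=20
ADD r0, r0, #4 → r0=0+4=4
SUB r2, r2, #1 → r2=4-1=3
CMP r2, #0  (cmp 3,0)
BGT L2: taken
LDR r5, [r0] → r5=M[4]=15
ADD r5, r5, #16 → r5=15+16=31
LDR r5, [r0] → r5=M[4]=15
SUB r5, r5, #4 → r5=15-4=11
ADD r0, r0, #4 → r0=4+4=8
SUB r2, r2, #1 → r2=3-1=2
CMP r2, #0  (cmp 2,0)
BGT L2: taken
LDR r5, [r0] → r5=M[8]=22
ADD r5, r5, #16 → r5=22+16=38
LDR r5, [r0] → r5=M[8]=22
SUB r5, r5, #4 → r5=22-4=18
ADD r0, r0, #4 → r0=8+4=12
SUB r2, r2, #1 → r2=2-1=1
CMP r2, #0  (cmp 1,0)
BGT L2: taken
LDR r5, [r0] → r5=M[12]=21
ADD r5, r5, #16 → r5=21+16=37
LDR r5, [r0] → r5=M[12]=21
SUB r5, r5, #4 → r5=21-4=17
ADD r0, r0, #4 → r0=12+4=16
SUB r2, r2, #1 → r2=1-1=0
CMP r2, #0  (cmp 0,0)
BGT L2: not taken
STR r5, [4] → M[4]=17
halt.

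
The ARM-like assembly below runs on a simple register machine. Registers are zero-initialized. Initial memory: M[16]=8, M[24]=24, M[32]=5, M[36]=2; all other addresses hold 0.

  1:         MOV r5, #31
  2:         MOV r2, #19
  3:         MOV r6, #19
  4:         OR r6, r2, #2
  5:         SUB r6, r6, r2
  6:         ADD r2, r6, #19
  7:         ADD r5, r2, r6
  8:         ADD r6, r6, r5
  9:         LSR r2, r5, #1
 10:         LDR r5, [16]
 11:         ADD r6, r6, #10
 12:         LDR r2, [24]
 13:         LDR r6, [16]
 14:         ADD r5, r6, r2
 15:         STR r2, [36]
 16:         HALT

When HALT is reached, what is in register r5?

32

MOV r5, #31 → r5=31
MOV r2, #19 → r2=19
MOV r6, #19 → r6=19
OR r6, r2, #2 → r6=19|2=19
SUB r6, r6, r2 → r6=19-19=0
ADD r2, r6, #19 → r2=0+19=19
ADD r5, r2, r6 → r5=19+0=19
ADD r6, r6, r5 → r6=0+19=19
LSR r2, r5, #1 → r2=19>>1=9
LDR r5, [16] → r5=M[16]=8
ADD r6, r6, #10 → r6=19+10=29
LDR r2, [24] → r2=M[24]=24
LDR r6, [16] → r6=M[16]=8
ADD r5, r6, r2 → r5=8+24=32
STR r2, [36] → M[36]=24
halt.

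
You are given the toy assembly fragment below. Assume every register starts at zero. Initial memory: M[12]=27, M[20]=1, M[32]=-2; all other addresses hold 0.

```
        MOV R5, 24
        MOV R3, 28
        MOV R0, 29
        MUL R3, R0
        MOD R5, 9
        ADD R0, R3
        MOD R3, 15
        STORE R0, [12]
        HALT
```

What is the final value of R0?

841

MOV R5, 24 → R5=24
MOV R3, 28 → R3=28
MOV R0, 29 → R0=29
MUL R3, R0 → R3=28*29=812
MOD R5, 9 → R5=24%9=6
ADD R0, R3 → R0=29+812=841
MOD R3, 15 → R3=812%15=2
STORE R0, [12] → M[12]=841
halt.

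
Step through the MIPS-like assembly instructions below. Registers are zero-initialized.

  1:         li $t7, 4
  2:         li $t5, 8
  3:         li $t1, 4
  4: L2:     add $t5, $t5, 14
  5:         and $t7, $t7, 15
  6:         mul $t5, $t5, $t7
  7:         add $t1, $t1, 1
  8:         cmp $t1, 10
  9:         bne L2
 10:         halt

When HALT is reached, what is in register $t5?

109208

li $t7, 4 → $t7=4
li $t5, 8 → $t5=8
li $t1, 4 → $t1=4
add $t5, $t5, 14 → $t5=8+14=22
and $t7, $t7, 15 → $t7=4&15=4
mul $t5, $t5, $t7 → $t5=22*4=88
add $t1, $t1, 1 → $t1=4+1=5
cmp $t1, 10  (cmp 5,10)
bne L2: taken
add $t5, $t5, 14 → $t5=88+14=102
and $t7, $t7, 15 → $t7=4&15=4
mul $t5, $t5, $t7 → $t5=102*4=408
add $t1, $t1, 1 → $t1=5+1=6
cmp $t1, 10  (cmp 6,10)
bne L2: taken
add $t5, $t5, 14 → $t5=408+14=422
and $t7, $t7, 15 → $t7=4&15=4
mul $t5, $t5, $t7 → $t5=422*4=1688
add $t1, $t1, 1 → $t1=6+1=7
cmp $t1, 10  (cmp 7,10)
bne L2: taken
add $t5, $t5, 14 → $t5=1688+14=1702
and $t7, $t7, 15 → $t7=4&15=4
mul $t5, $t5, $t7 → $t5=1702*4=6808
add $t1, $t1, 1 → $t1=7+1=8
cmp $t1, 10  (cmp 8,10)
bne L2: taken
add $t5, $t5, 14 → $t5=6808+14=6822
and $t7, $t7, 15 → $t7=4&15=4
mul $t5, $t5, $t7 → $t5=6822*4=27288
add $t1, $t1, 1 → $t1=8+1=9
cmp $t1, 10  (cmp 9,10)
bne L2: taken
add $t5, $t5, 14 → $t5=27288+14=27302
and $t7, $t7, 15 → $t7=4&15=4
mul $t5, $t5, $t7 → $t5=27302*4=109208
add $t1, $t1, 1 → $t1=9+1=10
cmp $t1, 10  (cmp 10,10)
bne L2: not taken
halt.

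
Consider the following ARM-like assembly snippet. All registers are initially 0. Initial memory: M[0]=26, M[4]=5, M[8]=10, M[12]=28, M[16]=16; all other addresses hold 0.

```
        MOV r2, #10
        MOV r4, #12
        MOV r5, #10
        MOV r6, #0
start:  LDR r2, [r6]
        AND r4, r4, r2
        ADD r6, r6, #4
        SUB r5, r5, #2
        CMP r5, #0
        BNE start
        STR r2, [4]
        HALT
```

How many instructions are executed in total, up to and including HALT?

36

MOV r2, #10 → r2=10
MOV r4, #12 → r4=12
MOV r5, #10 → r5=10
MOV r6, #0 → r6=0
LDR r2, [r6] → r2=M[0]=26
AND r4, r4, r2 → r4=12&26=8
ADD r6, r6, #4 → r6=0+4=4
SUB r5, r5, #2 → r5=10-2=8
CMP r5, #0  (cmp 8,0)
BNE start: taken
LDR r2, [r6] → r2=M[4]=5
AND r4, r4, r2 → r4=8&5=0
ADD r6, r6, #4 → r6=4+4=8
SUB r5, r5, #2 → r5=8-2=6
CMP r5, #0  (cmp 6,0)
BNE start: taken
LDR r2, [r6] → r2=M[8]=10
AND r4, r4, r2 → r4=0&10=0
ADD r6, r6, #4 → r6=8+4=12
SUB r5, r5, #2 → r5=6-2=4
CMP r5, #0  (cmp 4,0)
BNE start: taken
LDR r2, [r6] → r2=M[12]=28
AND r4, r4, r2 → r4=0&28=0
ADD r6, r6, #4 → r6=12+4=16
SUB r5, r5, #2 → r5=4-2=2
CMP r5, #0  (cmp 2,0)
BNE start: taken
LDR r2, [r6] → r2=M[16]=16
AND r4, r4, r2 → r4=0&16=0
ADD r6, r6, #4 → r6=16+4=20
SUB r5, r5, #2 → r5=2-2=0
CMP r5, #0  (cmp 0,0)
BNE start: not taken
STR r2, [4] → M[4]=16
halt.
Total executed instructions: 36.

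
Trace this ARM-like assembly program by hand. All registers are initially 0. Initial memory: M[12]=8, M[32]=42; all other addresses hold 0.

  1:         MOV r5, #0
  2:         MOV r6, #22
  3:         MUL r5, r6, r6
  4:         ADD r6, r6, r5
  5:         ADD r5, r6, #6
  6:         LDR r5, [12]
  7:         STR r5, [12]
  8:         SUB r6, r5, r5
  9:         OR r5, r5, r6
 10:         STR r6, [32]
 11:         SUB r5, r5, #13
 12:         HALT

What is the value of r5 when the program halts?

MOV r5, #0 → r5=0
MOV r6, #22 → r6=22
MUL r5, r6, r6 → r5=22*22=484
ADD r6, r6, r5 → r6=22+484=506
ADD r5, r6, #6 → r5=506+6=512
LDR r5, [12] → r5=M[12]=8
STR r5, [12] → M[12]=8
SUB r6, r5, r5 → r6=8-8=0
OR r5, r5, r6 → r5=8|0=8
STR r6, [32] → M[32]=0
SUB r5, r5, #13 → r5=8-13=-5
halt.

-5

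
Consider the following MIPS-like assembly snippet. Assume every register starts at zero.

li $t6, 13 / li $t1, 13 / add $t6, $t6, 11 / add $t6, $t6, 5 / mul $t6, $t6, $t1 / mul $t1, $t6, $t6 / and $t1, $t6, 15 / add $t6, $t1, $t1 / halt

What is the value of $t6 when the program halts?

18

li $t6, 13 → $t6=13
li $t1, 13 → $t1=13
add $t6, $t6, 11 → $t6=13+11=24
add $t6, $t6, 5 → $t6=24+5=29
mul $t6, $t6, $t1 → $t6=29*13=377
mul $t1, $t6, $t6 → $t1=377*377=142129
and $t1, $t6, 15 → $t1=377&15=9
add $t6, $t1, $t1 → $t6=9+9=18
halt.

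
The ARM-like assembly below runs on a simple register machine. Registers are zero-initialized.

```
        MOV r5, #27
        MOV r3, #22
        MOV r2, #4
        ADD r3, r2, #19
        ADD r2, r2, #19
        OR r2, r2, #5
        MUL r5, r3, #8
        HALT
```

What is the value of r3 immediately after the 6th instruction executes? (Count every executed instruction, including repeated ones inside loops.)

r5=27
r3=22
r2=4
r3=4+19=23
r2=4+19=23
r2=23|5=23
After step 6: r3 = 23.

23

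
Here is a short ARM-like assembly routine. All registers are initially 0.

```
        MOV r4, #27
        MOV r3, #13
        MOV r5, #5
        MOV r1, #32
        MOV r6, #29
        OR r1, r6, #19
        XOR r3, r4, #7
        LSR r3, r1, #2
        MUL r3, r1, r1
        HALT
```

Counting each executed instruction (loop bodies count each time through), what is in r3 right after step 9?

961

r4=27
r3=13
r5=5
r1=32
r6=29
r1=29|19=31
r3=27^7=28
r3=31>>2=7
r3=31*31=961
After step 9: r3 = 961.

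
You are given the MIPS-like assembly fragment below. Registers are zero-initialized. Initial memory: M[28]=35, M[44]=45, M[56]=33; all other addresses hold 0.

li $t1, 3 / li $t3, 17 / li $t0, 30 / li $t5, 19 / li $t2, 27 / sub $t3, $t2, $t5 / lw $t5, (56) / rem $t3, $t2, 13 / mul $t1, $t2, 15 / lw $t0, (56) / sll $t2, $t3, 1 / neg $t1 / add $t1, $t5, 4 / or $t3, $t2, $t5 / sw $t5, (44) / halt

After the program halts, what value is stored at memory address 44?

after li $t1, 3: $t1=3
after li $t3, 17: $t3=17
after li $t0, 30: $t0=30
after li $t5, 19: $t5=19
after li $t2, 27: $t2=27
after sub $t3, $t2, $t5: $t3=27-19=8
after lw $t5, (56): $t5=M[56]=33
after rem $t3, $t2, 13: $t3=27%13=1
after mul $t1, $t2, 15: $t1=27*15=405
after lw $t0, (56): $t0=M[56]=33
after sll $t2, $t3, 1: $t2=1<<1=2
after neg $t1: $t1=-(405)=-405
after add $t1, $t5, 4: $t1=33+4=37
after or $t3, $t2, $t5: $t3=2|33=35
sw $t5, (44) → M[44]=33
halt.

33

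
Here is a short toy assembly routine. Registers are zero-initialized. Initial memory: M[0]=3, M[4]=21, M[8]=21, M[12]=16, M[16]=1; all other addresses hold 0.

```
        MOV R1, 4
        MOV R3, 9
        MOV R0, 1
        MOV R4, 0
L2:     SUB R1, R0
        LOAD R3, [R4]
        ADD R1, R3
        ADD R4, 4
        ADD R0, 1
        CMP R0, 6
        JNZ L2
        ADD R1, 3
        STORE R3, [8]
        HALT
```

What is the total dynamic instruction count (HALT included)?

R1=4
R3=9
R0=1
R4=0
R1=4-1=3
R3=M[0]=3
R1=3+3=6
R4=0+4=4
R0=1+1=2
CMP R0, 6  (cmp 2,6)
JNZ L2: taken
R1=6-2=4
R3=M[4]=21
R1=4+21=25
R4=4+4=8
R0=2+1=3
CMP R0, 6  (cmp 3,6)
JNZ L2: taken
R1=25-3=22
R3=M[8]=21
R1=22+21=43
R4=8+4=12
R0=3+1=4
CMP R0, 6  (cmp 4,6)
JNZ L2: taken
R1=43-4=39
R3=M[12]=16
R1=39+16=55
R4=12+4=16
R0=4+1=5
CMP R0, 6  (cmp 5,6)
JNZ L2: taken
R1=55-5=50
R3=M[16]=1
R1=50+1=51
R4=16+4=20
R0=5+1=6
CMP R0, 6  (cmp 6,6)
JNZ L2: not taken
R1=51+3=54
STORE R3, [8] → M[8]=1
halt.
Total executed instructions: 42.

42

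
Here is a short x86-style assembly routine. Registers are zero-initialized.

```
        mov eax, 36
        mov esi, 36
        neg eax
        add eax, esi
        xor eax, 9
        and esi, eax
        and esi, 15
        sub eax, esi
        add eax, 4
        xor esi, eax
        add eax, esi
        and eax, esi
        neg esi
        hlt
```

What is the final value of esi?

mov eax, 36 → eax=36
mov esi, 36 → esi=36
neg eax → eax=-(36)=-36
add eax, esi → eax=(-36)+36=0
xor eax, 9 → eax=0^9=9
and esi, eax → esi=36&9=0
and esi, 15 → esi=0&15=0
sub eax, esi → eax=9-0=9
add eax, 4 → eax=9+4=13
xor esi, eax → esi=0^13=13
add eax, esi → eax=13+13=26
and eax, esi → eax=26&13=8
neg esi → esi=-(13)=-13
halt.

-13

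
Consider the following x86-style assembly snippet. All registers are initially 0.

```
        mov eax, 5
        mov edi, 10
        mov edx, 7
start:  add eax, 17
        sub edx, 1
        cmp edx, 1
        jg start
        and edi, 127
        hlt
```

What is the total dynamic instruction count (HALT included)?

29

mov eax, 5 → eax=5
mov edi, 10 → edi=10
mov edx, 7 → edx=7
add eax, 17 → eax=5+17=22
sub edx, 1 → edx=7-1=6
cmp edx, 1  (cmp 6,1)
jg start: taken
add eax, 17 → eax=22+17=39
sub edx, 1 → edx=6-1=5
cmp edx, 1  (cmp 5,1)
jg start: taken
add eax, 17 → eax=39+17=56
sub edx, 1 → edx=5-1=4
cmp edx, 1  (cmp 4,1)
jg start: taken
add eax, 17 → eax=56+17=73
sub edx, 1 → edx=4-1=3
cmp edx, 1  (cmp 3,1)
jg start: taken
add eax, 17 → eax=73+17=90
sub edx, 1 → edx=3-1=2
cmp edx, 1  (cmp 2,1)
jg start: taken
add eax, 17 → eax=90+17=107
sub edx, 1 → edx=2-1=1
cmp edx, 1  (cmp 1,1)
jg start: not taken
and edi, 127 → edi=10&127=10
halt.
Total executed instructions: 29.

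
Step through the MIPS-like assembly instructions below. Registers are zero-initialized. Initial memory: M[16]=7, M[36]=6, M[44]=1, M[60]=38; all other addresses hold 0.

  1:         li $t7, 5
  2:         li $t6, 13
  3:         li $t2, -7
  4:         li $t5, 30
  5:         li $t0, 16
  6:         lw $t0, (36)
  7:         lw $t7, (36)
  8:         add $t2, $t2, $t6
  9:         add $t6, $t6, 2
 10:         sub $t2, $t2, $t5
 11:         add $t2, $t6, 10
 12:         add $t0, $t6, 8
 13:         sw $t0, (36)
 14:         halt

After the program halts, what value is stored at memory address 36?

$t7=5
$t6=13
$t2=-7
$t5=30
$t0=16
$t0=M[36]=6
$t7=M[36]=6
$t2=(-7)+13=6
$t6=13+2=15
$t2=6-30=-24
$t2=15+10=25
$t0=15+8=23
sw $t0, (36) → M[36]=23
halt.

23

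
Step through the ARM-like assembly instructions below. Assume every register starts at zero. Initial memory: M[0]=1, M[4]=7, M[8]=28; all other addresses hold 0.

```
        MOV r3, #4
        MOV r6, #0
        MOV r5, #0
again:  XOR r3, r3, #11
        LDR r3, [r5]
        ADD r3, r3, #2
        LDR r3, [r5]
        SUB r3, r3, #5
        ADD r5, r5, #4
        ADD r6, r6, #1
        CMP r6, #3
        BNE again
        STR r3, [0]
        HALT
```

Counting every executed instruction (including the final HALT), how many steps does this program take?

32

r3=4
r6=0
r5=0
r3=4^11=15
r3=M[0]=1
r3=1+2=3
r3=M[0]=1
r3=1-5=-4
r5=0+4=4
r6=0+1=1
CMP r6, #3  (cmp 1,3)
BNE again: taken
r3=(-4)^11=-9
r3=M[4]=7
r3=7+2=9
r3=M[4]=7
r3=7-5=2
r5=4+4=8
r6=1+1=2
CMP r6, #3  (cmp 2,3)
BNE again: taken
r3=2^11=9
r3=M[8]=28
r3=28+2=30
r3=M[8]=28
r3=28-5=23
r5=8+4=12
r6=2+1=3
CMP r6, #3  (cmp 3,3)
BNE again: not taken
STR r3, [0] → M[0]=23
halt.
Total executed instructions: 32.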